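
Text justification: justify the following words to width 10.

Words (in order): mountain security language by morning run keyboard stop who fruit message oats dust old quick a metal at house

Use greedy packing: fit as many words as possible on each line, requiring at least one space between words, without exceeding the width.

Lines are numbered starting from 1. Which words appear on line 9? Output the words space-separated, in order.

Line 1: ['mountain'] (min_width=8, slack=2)
Line 2: ['security'] (min_width=8, slack=2)
Line 3: ['language'] (min_width=8, slack=2)
Line 4: ['by', 'morning'] (min_width=10, slack=0)
Line 5: ['run'] (min_width=3, slack=7)
Line 6: ['keyboard'] (min_width=8, slack=2)
Line 7: ['stop', 'who'] (min_width=8, slack=2)
Line 8: ['fruit'] (min_width=5, slack=5)
Line 9: ['message'] (min_width=7, slack=3)
Line 10: ['oats', 'dust'] (min_width=9, slack=1)
Line 11: ['old', 'quick'] (min_width=9, slack=1)
Line 12: ['a', 'metal', 'at'] (min_width=10, slack=0)
Line 13: ['house'] (min_width=5, slack=5)

Answer: message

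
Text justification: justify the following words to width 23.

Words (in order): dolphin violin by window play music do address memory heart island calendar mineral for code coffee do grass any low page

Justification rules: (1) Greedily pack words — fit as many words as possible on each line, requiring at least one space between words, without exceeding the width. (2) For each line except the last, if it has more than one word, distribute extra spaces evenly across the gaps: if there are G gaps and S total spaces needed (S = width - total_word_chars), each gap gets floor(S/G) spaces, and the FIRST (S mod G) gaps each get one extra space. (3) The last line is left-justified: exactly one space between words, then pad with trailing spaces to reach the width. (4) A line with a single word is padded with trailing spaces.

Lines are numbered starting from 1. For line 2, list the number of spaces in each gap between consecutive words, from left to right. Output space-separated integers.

Answer: 2 2 2

Derivation:
Line 1: ['dolphin', 'violin', 'by'] (min_width=17, slack=6)
Line 2: ['window', 'play', 'music', 'do'] (min_width=20, slack=3)
Line 3: ['address', 'memory', 'heart'] (min_width=20, slack=3)
Line 4: ['island', 'calendar', 'mineral'] (min_width=23, slack=0)
Line 5: ['for', 'code', 'coffee', 'do'] (min_width=18, slack=5)
Line 6: ['grass', 'any', 'low', 'page'] (min_width=18, slack=5)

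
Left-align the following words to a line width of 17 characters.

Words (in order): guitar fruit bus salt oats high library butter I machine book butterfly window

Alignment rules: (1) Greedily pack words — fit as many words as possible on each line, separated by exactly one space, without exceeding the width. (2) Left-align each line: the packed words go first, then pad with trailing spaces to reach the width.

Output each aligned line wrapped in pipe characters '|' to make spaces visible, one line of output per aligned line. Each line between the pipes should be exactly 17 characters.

Answer: |guitar fruit bus |
|salt oats high   |
|library butter I |
|machine book     |
|butterfly window |

Derivation:
Line 1: ['guitar', 'fruit', 'bus'] (min_width=16, slack=1)
Line 2: ['salt', 'oats', 'high'] (min_width=14, slack=3)
Line 3: ['library', 'butter', 'I'] (min_width=16, slack=1)
Line 4: ['machine', 'book'] (min_width=12, slack=5)
Line 5: ['butterfly', 'window'] (min_width=16, slack=1)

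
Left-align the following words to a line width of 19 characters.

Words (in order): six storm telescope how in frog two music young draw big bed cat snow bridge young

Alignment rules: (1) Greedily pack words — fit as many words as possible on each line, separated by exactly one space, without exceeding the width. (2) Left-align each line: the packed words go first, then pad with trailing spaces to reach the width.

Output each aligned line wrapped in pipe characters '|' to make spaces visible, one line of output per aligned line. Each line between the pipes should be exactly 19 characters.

Line 1: ['six', 'storm', 'telescope'] (min_width=19, slack=0)
Line 2: ['how', 'in', 'frog', 'two'] (min_width=15, slack=4)
Line 3: ['music', 'young', 'draw'] (min_width=16, slack=3)
Line 4: ['big', 'bed', 'cat', 'snow'] (min_width=16, slack=3)
Line 5: ['bridge', 'young'] (min_width=12, slack=7)

Answer: |six storm telescope|
|how in frog two    |
|music young draw   |
|big bed cat snow   |
|bridge young       |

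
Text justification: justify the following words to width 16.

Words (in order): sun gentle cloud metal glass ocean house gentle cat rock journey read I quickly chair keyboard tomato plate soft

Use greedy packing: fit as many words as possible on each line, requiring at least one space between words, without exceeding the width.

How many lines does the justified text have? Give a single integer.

Line 1: ['sun', 'gentle', 'cloud'] (min_width=16, slack=0)
Line 2: ['metal', 'glass'] (min_width=11, slack=5)
Line 3: ['ocean', 'house'] (min_width=11, slack=5)
Line 4: ['gentle', 'cat', 'rock'] (min_width=15, slack=1)
Line 5: ['journey', 'read', 'I'] (min_width=14, slack=2)
Line 6: ['quickly', 'chair'] (min_width=13, slack=3)
Line 7: ['keyboard', 'tomato'] (min_width=15, slack=1)
Line 8: ['plate', 'soft'] (min_width=10, slack=6)
Total lines: 8

Answer: 8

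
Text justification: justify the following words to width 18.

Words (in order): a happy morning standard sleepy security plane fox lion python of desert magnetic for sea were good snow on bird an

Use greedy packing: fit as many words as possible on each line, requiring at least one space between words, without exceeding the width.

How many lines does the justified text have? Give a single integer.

Line 1: ['a', 'happy', 'morning'] (min_width=15, slack=3)
Line 2: ['standard', 'sleepy'] (min_width=15, slack=3)
Line 3: ['security', 'plane', 'fox'] (min_width=18, slack=0)
Line 4: ['lion', 'python', 'of'] (min_width=14, slack=4)
Line 5: ['desert', 'magnetic'] (min_width=15, slack=3)
Line 6: ['for', 'sea', 'were', 'good'] (min_width=17, slack=1)
Line 7: ['snow', 'on', 'bird', 'an'] (min_width=15, slack=3)
Total lines: 7

Answer: 7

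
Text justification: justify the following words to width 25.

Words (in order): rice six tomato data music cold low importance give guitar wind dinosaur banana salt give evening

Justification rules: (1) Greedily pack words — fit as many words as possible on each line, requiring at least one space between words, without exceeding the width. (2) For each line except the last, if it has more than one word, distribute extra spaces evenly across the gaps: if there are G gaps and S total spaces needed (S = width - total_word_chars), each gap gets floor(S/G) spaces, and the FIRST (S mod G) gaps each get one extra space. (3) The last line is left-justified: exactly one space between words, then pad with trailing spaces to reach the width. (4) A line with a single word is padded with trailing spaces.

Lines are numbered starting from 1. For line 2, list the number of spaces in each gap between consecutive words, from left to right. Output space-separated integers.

Answer: 1 1 1

Derivation:
Line 1: ['rice', 'six', 'tomato', 'data'] (min_width=20, slack=5)
Line 2: ['music', 'cold', 'low', 'importance'] (min_width=25, slack=0)
Line 3: ['give', 'guitar', 'wind', 'dinosaur'] (min_width=25, slack=0)
Line 4: ['banana', 'salt', 'give', 'evening'] (min_width=24, slack=1)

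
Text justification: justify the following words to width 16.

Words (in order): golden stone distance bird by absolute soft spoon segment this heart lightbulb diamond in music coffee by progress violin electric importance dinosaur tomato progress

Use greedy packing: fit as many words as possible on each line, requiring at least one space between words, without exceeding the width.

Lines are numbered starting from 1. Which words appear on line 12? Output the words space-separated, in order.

Line 1: ['golden', 'stone'] (min_width=12, slack=4)
Line 2: ['distance', 'bird', 'by'] (min_width=16, slack=0)
Line 3: ['absolute', 'soft'] (min_width=13, slack=3)
Line 4: ['spoon', 'segment'] (min_width=13, slack=3)
Line 5: ['this', 'heart'] (min_width=10, slack=6)
Line 6: ['lightbulb'] (min_width=9, slack=7)
Line 7: ['diamond', 'in', 'music'] (min_width=16, slack=0)
Line 8: ['coffee', 'by'] (min_width=9, slack=7)
Line 9: ['progress', 'violin'] (min_width=15, slack=1)
Line 10: ['electric'] (min_width=8, slack=8)
Line 11: ['importance'] (min_width=10, slack=6)
Line 12: ['dinosaur', 'tomato'] (min_width=15, slack=1)
Line 13: ['progress'] (min_width=8, slack=8)

Answer: dinosaur tomato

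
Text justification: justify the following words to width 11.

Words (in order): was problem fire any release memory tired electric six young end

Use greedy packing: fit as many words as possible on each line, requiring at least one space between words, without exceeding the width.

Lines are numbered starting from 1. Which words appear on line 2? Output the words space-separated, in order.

Answer: fire any

Derivation:
Line 1: ['was', 'problem'] (min_width=11, slack=0)
Line 2: ['fire', 'any'] (min_width=8, slack=3)
Line 3: ['release'] (min_width=7, slack=4)
Line 4: ['memory'] (min_width=6, slack=5)
Line 5: ['tired'] (min_width=5, slack=6)
Line 6: ['electric'] (min_width=8, slack=3)
Line 7: ['six', 'young'] (min_width=9, slack=2)
Line 8: ['end'] (min_width=3, slack=8)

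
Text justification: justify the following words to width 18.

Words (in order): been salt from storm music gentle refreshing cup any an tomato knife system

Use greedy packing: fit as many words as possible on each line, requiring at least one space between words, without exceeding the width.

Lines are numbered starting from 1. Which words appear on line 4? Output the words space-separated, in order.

Answer: an tomato knife

Derivation:
Line 1: ['been', 'salt', 'from'] (min_width=14, slack=4)
Line 2: ['storm', 'music', 'gentle'] (min_width=18, slack=0)
Line 3: ['refreshing', 'cup', 'any'] (min_width=18, slack=0)
Line 4: ['an', 'tomato', 'knife'] (min_width=15, slack=3)
Line 5: ['system'] (min_width=6, slack=12)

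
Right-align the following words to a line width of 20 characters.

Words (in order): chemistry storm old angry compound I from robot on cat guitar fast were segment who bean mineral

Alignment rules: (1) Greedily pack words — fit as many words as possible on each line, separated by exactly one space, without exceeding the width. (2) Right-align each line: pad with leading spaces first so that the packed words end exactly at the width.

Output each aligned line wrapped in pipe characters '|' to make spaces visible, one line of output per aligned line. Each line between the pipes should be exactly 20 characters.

Answer: | chemistry storm old|
|    angry compound I|
|   from robot on cat|
|    guitar fast were|
|    segment who bean|
|             mineral|

Derivation:
Line 1: ['chemistry', 'storm', 'old'] (min_width=19, slack=1)
Line 2: ['angry', 'compound', 'I'] (min_width=16, slack=4)
Line 3: ['from', 'robot', 'on', 'cat'] (min_width=17, slack=3)
Line 4: ['guitar', 'fast', 'were'] (min_width=16, slack=4)
Line 5: ['segment', 'who', 'bean'] (min_width=16, slack=4)
Line 6: ['mineral'] (min_width=7, slack=13)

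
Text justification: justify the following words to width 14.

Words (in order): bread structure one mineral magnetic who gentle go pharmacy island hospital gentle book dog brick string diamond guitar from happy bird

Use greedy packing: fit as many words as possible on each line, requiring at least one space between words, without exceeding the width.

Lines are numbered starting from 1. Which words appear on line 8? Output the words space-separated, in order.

Line 1: ['bread'] (min_width=5, slack=9)
Line 2: ['structure', 'one'] (min_width=13, slack=1)
Line 3: ['mineral'] (min_width=7, slack=7)
Line 4: ['magnetic', 'who'] (min_width=12, slack=2)
Line 5: ['gentle', 'go'] (min_width=9, slack=5)
Line 6: ['pharmacy'] (min_width=8, slack=6)
Line 7: ['island'] (min_width=6, slack=8)
Line 8: ['hospital'] (min_width=8, slack=6)
Line 9: ['gentle', 'book'] (min_width=11, slack=3)
Line 10: ['dog', 'brick'] (min_width=9, slack=5)
Line 11: ['string', 'diamond'] (min_width=14, slack=0)
Line 12: ['guitar', 'from'] (min_width=11, slack=3)
Line 13: ['happy', 'bird'] (min_width=10, slack=4)

Answer: hospital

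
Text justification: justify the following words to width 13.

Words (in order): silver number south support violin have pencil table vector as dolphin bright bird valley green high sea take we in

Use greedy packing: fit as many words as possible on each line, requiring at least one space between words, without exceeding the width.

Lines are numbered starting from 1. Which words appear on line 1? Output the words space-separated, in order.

Line 1: ['silver', 'number'] (min_width=13, slack=0)
Line 2: ['south', 'support'] (min_width=13, slack=0)
Line 3: ['violin', 'have'] (min_width=11, slack=2)
Line 4: ['pencil', 'table'] (min_width=12, slack=1)
Line 5: ['vector', 'as'] (min_width=9, slack=4)
Line 6: ['dolphin'] (min_width=7, slack=6)
Line 7: ['bright', 'bird'] (min_width=11, slack=2)
Line 8: ['valley', 'green'] (min_width=12, slack=1)
Line 9: ['high', 'sea', 'take'] (min_width=13, slack=0)
Line 10: ['we', 'in'] (min_width=5, slack=8)

Answer: silver number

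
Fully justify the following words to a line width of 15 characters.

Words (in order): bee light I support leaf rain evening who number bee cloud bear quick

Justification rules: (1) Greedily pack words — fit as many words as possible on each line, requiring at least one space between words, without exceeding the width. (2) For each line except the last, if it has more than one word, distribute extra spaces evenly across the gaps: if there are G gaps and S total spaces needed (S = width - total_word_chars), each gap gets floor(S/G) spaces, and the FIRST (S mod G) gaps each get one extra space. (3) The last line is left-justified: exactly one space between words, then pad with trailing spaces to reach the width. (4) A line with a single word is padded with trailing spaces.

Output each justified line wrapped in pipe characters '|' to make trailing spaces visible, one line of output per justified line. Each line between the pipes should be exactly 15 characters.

Line 1: ['bee', 'light', 'I'] (min_width=11, slack=4)
Line 2: ['support', 'leaf'] (min_width=12, slack=3)
Line 3: ['rain', 'evening'] (min_width=12, slack=3)
Line 4: ['who', 'number', 'bee'] (min_width=14, slack=1)
Line 5: ['cloud', 'bear'] (min_width=10, slack=5)
Line 6: ['quick'] (min_width=5, slack=10)

Answer: |bee   light   I|
|support    leaf|
|rain    evening|
|who  number bee|
|cloud      bear|
|quick          |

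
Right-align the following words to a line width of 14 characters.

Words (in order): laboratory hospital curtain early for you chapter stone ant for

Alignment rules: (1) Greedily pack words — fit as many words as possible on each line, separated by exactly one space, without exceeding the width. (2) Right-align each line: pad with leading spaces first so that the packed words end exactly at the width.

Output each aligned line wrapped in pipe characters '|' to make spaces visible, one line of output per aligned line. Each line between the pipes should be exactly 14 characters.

Answer: |    laboratory|
|      hospital|
| curtain early|
|       for you|
| chapter stone|
|       ant for|

Derivation:
Line 1: ['laboratory'] (min_width=10, slack=4)
Line 2: ['hospital'] (min_width=8, slack=6)
Line 3: ['curtain', 'early'] (min_width=13, slack=1)
Line 4: ['for', 'you'] (min_width=7, slack=7)
Line 5: ['chapter', 'stone'] (min_width=13, slack=1)
Line 6: ['ant', 'for'] (min_width=7, slack=7)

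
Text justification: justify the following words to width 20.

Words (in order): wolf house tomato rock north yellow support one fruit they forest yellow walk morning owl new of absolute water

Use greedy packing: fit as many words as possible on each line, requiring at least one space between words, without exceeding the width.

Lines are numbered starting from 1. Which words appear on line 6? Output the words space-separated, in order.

Line 1: ['wolf', 'house', 'tomato'] (min_width=17, slack=3)
Line 2: ['rock', 'north', 'yellow'] (min_width=17, slack=3)
Line 3: ['support', 'one', 'fruit'] (min_width=17, slack=3)
Line 4: ['they', 'forest', 'yellow'] (min_width=18, slack=2)
Line 5: ['walk', 'morning', 'owl', 'new'] (min_width=20, slack=0)
Line 6: ['of', 'absolute', 'water'] (min_width=17, slack=3)

Answer: of absolute water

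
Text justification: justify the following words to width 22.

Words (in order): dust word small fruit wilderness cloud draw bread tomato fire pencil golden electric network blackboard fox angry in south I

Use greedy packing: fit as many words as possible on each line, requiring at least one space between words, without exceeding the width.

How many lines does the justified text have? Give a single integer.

Line 1: ['dust', 'word', 'small', 'fruit'] (min_width=21, slack=1)
Line 2: ['wilderness', 'cloud', 'draw'] (min_width=21, slack=1)
Line 3: ['bread', 'tomato', 'fire'] (min_width=17, slack=5)
Line 4: ['pencil', 'golden', 'electric'] (min_width=22, slack=0)
Line 5: ['network', 'blackboard', 'fox'] (min_width=22, slack=0)
Line 6: ['angry', 'in', 'south', 'I'] (min_width=16, slack=6)
Total lines: 6

Answer: 6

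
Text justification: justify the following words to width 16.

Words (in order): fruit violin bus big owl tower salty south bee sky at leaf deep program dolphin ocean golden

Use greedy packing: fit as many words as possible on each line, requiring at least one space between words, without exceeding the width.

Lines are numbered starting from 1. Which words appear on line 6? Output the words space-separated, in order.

Line 1: ['fruit', 'violin', 'bus'] (min_width=16, slack=0)
Line 2: ['big', 'owl', 'tower'] (min_width=13, slack=3)
Line 3: ['salty', 'south', 'bee'] (min_width=15, slack=1)
Line 4: ['sky', 'at', 'leaf', 'deep'] (min_width=16, slack=0)
Line 5: ['program', 'dolphin'] (min_width=15, slack=1)
Line 6: ['ocean', 'golden'] (min_width=12, slack=4)

Answer: ocean golden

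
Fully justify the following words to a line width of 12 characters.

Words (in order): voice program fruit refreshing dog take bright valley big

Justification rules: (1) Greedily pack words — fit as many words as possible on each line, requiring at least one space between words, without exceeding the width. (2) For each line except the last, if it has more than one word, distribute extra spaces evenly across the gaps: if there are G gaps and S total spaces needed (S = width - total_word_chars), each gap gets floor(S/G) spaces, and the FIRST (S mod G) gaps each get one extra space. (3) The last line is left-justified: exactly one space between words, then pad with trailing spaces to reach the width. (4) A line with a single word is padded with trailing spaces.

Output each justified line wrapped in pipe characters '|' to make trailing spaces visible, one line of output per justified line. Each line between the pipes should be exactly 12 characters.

Answer: |voice       |
|program     |
|fruit       |
|refreshing  |
|dog     take|
|bright      |
|valley big  |

Derivation:
Line 1: ['voice'] (min_width=5, slack=7)
Line 2: ['program'] (min_width=7, slack=5)
Line 3: ['fruit'] (min_width=5, slack=7)
Line 4: ['refreshing'] (min_width=10, slack=2)
Line 5: ['dog', 'take'] (min_width=8, slack=4)
Line 6: ['bright'] (min_width=6, slack=6)
Line 7: ['valley', 'big'] (min_width=10, slack=2)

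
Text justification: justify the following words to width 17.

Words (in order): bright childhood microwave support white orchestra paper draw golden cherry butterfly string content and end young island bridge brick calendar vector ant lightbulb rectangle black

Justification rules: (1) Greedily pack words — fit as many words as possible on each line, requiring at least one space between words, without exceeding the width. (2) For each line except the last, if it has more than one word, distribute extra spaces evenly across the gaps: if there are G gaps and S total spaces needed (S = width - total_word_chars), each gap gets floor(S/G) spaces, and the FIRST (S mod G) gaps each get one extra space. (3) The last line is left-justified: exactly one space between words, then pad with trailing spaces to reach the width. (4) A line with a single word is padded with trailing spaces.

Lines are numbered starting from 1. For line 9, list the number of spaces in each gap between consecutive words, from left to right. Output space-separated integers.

Answer: 4

Derivation:
Line 1: ['bright', 'childhood'] (min_width=16, slack=1)
Line 2: ['microwave', 'support'] (min_width=17, slack=0)
Line 3: ['white', 'orchestra'] (min_width=15, slack=2)
Line 4: ['paper', 'draw', 'golden'] (min_width=17, slack=0)
Line 5: ['cherry', 'butterfly'] (min_width=16, slack=1)
Line 6: ['string', 'content'] (min_width=14, slack=3)
Line 7: ['and', 'end', 'young'] (min_width=13, slack=4)
Line 8: ['island', 'bridge'] (min_width=13, slack=4)
Line 9: ['brick', 'calendar'] (min_width=14, slack=3)
Line 10: ['vector', 'ant'] (min_width=10, slack=7)
Line 11: ['lightbulb'] (min_width=9, slack=8)
Line 12: ['rectangle', 'black'] (min_width=15, slack=2)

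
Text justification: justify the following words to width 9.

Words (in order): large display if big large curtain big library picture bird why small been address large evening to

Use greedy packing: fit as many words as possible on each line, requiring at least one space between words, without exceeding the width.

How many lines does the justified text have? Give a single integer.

Line 1: ['large'] (min_width=5, slack=4)
Line 2: ['display'] (min_width=7, slack=2)
Line 3: ['if', 'big'] (min_width=6, slack=3)
Line 4: ['large'] (min_width=5, slack=4)
Line 5: ['curtain'] (min_width=7, slack=2)
Line 6: ['big'] (min_width=3, slack=6)
Line 7: ['library'] (min_width=7, slack=2)
Line 8: ['picture'] (min_width=7, slack=2)
Line 9: ['bird', 'why'] (min_width=8, slack=1)
Line 10: ['small'] (min_width=5, slack=4)
Line 11: ['been'] (min_width=4, slack=5)
Line 12: ['address'] (min_width=7, slack=2)
Line 13: ['large'] (min_width=5, slack=4)
Line 14: ['evening'] (min_width=7, slack=2)
Line 15: ['to'] (min_width=2, slack=7)
Total lines: 15

Answer: 15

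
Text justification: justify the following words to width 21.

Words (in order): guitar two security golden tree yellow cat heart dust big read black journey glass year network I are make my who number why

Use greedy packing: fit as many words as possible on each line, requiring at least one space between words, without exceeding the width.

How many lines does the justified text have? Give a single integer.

Line 1: ['guitar', 'two', 'security'] (min_width=19, slack=2)
Line 2: ['golden', 'tree', 'yellow'] (min_width=18, slack=3)
Line 3: ['cat', 'heart', 'dust', 'big'] (min_width=18, slack=3)
Line 4: ['read', 'black', 'journey'] (min_width=18, slack=3)
Line 5: ['glass', 'year', 'network', 'I'] (min_width=20, slack=1)
Line 6: ['are', 'make', 'my', 'who'] (min_width=15, slack=6)
Line 7: ['number', 'why'] (min_width=10, slack=11)
Total lines: 7

Answer: 7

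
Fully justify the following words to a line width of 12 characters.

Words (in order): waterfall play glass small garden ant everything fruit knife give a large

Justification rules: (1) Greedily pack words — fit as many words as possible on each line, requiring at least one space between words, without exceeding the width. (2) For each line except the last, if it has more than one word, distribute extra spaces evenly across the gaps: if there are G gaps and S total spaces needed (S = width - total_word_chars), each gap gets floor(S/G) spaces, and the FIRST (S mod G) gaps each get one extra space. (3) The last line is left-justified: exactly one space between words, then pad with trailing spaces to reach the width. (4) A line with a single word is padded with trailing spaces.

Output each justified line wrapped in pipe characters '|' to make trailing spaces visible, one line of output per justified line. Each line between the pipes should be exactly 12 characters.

Line 1: ['waterfall'] (min_width=9, slack=3)
Line 2: ['play', 'glass'] (min_width=10, slack=2)
Line 3: ['small', 'garden'] (min_width=12, slack=0)
Line 4: ['ant'] (min_width=3, slack=9)
Line 5: ['everything'] (min_width=10, slack=2)
Line 6: ['fruit', 'knife'] (min_width=11, slack=1)
Line 7: ['give', 'a', 'large'] (min_width=12, slack=0)

Answer: |waterfall   |
|play   glass|
|small garden|
|ant         |
|everything  |
|fruit  knife|
|give a large|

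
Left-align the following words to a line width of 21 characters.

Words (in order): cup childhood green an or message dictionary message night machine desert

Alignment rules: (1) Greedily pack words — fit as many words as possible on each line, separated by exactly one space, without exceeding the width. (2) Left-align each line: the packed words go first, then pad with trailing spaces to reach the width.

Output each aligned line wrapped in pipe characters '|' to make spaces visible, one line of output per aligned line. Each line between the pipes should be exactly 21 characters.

Line 1: ['cup', 'childhood', 'green'] (min_width=19, slack=2)
Line 2: ['an', 'or', 'message'] (min_width=13, slack=8)
Line 3: ['dictionary', 'message'] (min_width=18, slack=3)
Line 4: ['night', 'machine', 'desert'] (min_width=20, slack=1)

Answer: |cup childhood green  |
|an or message        |
|dictionary message   |
|night machine desert |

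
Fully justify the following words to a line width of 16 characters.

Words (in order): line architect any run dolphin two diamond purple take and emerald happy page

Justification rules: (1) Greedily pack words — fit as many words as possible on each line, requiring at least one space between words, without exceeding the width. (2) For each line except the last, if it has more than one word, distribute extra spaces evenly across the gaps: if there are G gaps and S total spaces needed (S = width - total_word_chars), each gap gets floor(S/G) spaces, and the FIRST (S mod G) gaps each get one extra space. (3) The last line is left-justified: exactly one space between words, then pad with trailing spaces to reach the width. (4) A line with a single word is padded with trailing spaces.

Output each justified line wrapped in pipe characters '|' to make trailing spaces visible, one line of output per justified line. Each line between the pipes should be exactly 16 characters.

Answer: |line   architect|
|any  run dolphin|
|two      diamond|
|purple  take and|
|emerald    happy|
|page            |

Derivation:
Line 1: ['line', 'architect'] (min_width=14, slack=2)
Line 2: ['any', 'run', 'dolphin'] (min_width=15, slack=1)
Line 3: ['two', 'diamond'] (min_width=11, slack=5)
Line 4: ['purple', 'take', 'and'] (min_width=15, slack=1)
Line 5: ['emerald', 'happy'] (min_width=13, slack=3)
Line 6: ['page'] (min_width=4, slack=12)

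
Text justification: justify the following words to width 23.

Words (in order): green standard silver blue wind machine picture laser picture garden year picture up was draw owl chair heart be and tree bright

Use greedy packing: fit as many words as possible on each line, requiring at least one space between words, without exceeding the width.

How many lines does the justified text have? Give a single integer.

Line 1: ['green', 'standard', 'silver'] (min_width=21, slack=2)
Line 2: ['blue', 'wind', 'machine'] (min_width=17, slack=6)
Line 3: ['picture', 'laser', 'picture'] (min_width=21, slack=2)
Line 4: ['garden', 'year', 'picture', 'up'] (min_width=22, slack=1)
Line 5: ['was', 'draw', 'owl', 'chair'] (min_width=18, slack=5)
Line 6: ['heart', 'be', 'and', 'tree'] (min_width=17, slack=6)
Line 7: ['bright'] (min_width=6, slack=17)
Total lines: 7

Answer: 7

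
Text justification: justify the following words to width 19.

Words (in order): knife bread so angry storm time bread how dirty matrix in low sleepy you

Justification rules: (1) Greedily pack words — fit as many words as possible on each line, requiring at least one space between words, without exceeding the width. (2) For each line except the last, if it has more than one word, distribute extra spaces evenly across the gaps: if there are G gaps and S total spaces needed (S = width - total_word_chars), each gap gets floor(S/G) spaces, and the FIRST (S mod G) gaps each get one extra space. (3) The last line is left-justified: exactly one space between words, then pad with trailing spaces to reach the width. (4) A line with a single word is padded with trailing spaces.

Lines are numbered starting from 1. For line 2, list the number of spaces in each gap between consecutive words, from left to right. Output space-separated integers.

Line 1: ['knife', 'bread', 'so'] (min_width=14, slack=5)
Line 2: ['angry', 'storm', 'time'] (min_width=16, slack=3)
Line 3: ['bread', 'how', 'dirty'] (min_width=15, slack=4)
Line 4: ['matrix', 'in', 'low'] (min_width=13, slack=6)
Line 5: ['sleepy', 'you'] (min_width=10, slack=9)

Answer: 3 2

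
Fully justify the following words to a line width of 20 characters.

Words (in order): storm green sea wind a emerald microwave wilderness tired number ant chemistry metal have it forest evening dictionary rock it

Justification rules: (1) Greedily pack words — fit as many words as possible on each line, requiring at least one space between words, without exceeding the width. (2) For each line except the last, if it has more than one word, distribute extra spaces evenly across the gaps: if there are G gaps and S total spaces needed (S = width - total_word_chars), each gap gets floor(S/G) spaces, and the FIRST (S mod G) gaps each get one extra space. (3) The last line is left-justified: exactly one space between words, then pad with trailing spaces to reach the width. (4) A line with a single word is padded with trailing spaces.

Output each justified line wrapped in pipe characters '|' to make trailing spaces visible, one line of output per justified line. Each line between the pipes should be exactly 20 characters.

Answer: |storm green sea wind|
|a  emerald microwave|
|wilderness     tired|
|number ant chemistry|
|metal have it forest|
|evening   dictionary|
|rock it             |

Derivation:
Line 1: ['storm', 'green', 'sea', 'wind'] (min_width=20, slack=0)
Line 2: ['a', 'emerald', 'microwave'] (min_width=19, slack=1)
Line 3: ['wilderness', 'tired'] (min_width=16, slack=4)
Line 4: ['number', 'ant', 'chemistry'] (min_width=20, slack=0)
Line 5: ['metal', 'have', 'it', 'forest'] (min_width=20, slack=0)
Line 6: ['evening', 'dictionary'] (min_width=18, slack=2)
Line 7: ['rock', 'it'] (min_width=7, slack=13)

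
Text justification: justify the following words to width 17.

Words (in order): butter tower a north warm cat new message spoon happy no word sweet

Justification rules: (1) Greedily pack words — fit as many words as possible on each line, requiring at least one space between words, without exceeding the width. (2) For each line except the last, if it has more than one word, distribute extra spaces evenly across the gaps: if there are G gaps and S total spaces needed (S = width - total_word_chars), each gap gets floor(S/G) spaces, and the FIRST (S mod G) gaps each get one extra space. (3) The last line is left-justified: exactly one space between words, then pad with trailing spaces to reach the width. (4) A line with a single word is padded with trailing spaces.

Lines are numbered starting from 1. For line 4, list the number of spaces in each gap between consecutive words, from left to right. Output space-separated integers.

Answer: 3 3

Derivation:
Line 1: ['butter', 'tower', 'a'] (min_width=14, slack=3)
Line 2: ['north', 'warm', 'cat'] (min_width=14, slack=3)
Line 3: ['new', 'message', 'spoon'] (min_width=17, slack=0)
Line 4: ['happy', 'no', 'word'] (min_width=13, slack=4)
Line 5: ['sweet'] (min_width=5, slack=12)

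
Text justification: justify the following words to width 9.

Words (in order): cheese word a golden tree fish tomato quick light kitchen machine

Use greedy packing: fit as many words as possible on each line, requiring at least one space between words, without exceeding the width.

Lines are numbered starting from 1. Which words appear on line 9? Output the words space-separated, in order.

Answer: machine

Derivation:
Line 1: ['cheese'] (min_width=6, slack=3)
Line 2: ['word', 'a'] (min_width=6, slack=3)
Line 3: ['golden'] (min_width=6, slack=3)
Line 4: ['tree', 'fish'] (min_width=9, slack=0)
Line 5: ['tomato'] (min_width=6, slack=3)
Line 6: ['quick'] (min_width=5, slack=4)
Line 7: ['light'] (min_width=5, slack=4)
Line 8: ['kitchen'] (min_width=7, slack=2)
Line 9: ['machine'] (min_width=7, slack=2)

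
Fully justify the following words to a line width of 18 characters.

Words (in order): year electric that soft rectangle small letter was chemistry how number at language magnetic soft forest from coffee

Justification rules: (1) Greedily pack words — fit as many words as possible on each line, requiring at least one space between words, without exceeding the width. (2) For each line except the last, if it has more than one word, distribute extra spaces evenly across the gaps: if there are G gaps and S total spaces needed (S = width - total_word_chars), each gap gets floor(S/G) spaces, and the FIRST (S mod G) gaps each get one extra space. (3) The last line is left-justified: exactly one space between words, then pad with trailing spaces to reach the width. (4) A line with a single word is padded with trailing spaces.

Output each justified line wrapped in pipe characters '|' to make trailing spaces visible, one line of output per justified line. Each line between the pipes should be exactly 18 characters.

Answer: |year electric that|
|soft     rectangle|
|small  letter  was|
|chemistry      how|
|number at language|
|magnetic      soft|
|forest from coffee|

Derivation:
Line 1: ['year', 'electric', 'that'] (min_width=18, slack=0)
Line 2: ['soft', 'rectangle'] (min_width=14, slack=4)
Line 3: ['small', 'letter', 'was'] (min_width=16, slack=2)
Line 4: ['chemistry', 'how'] (min_width=13, slack=5)
Line 5: ['number', 'at', 'language'] (min_width=18, slack=0)
Line 6: ['magnetic', 'soft'] (min_width=13, slack=5)
Line 7: ['forest', 'from', 'coffee'] (min_width=18, slack=0)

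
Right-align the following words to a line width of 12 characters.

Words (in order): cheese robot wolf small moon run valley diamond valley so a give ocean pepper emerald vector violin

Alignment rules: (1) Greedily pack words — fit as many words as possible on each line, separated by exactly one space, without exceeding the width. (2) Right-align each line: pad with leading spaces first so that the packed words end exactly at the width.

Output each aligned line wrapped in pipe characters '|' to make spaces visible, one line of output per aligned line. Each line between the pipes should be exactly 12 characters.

Line 1: ['cheese', 'robot'] (min_width=12, slack=0)
Line 2: ['wolf', 'small'] (min_width=10, slack=2)
Line 3: ['moon', 'run'] (min_width=8, slack=4)
Line 4: ['valley'] (min_width=6, slack=6)
Line 5: ['diamond'] (min_width=7, slack=5)
Line 6: ['valley', 'so', 'a'] (min_width=11, slack=1)
Line 7: ['give', 'ocean'] (min_width=10, slack=2)
Line 8: ['pepper'] (min_width=6, slack=6)
Line 9: ['emerald'] (min_width=7, slack=5)
Line 10: ['vector'] (min_width=6, slack=6)
Line 11: ['violin'] (min_width=6, slack=6)

Answer: |cheese robot|
|  wolf small|
|    moon run|
|      valley|
|     diamond|
| valley so a|
|  give ocean|
|      pepper|
|     emerald|
|      vector|
|      violin|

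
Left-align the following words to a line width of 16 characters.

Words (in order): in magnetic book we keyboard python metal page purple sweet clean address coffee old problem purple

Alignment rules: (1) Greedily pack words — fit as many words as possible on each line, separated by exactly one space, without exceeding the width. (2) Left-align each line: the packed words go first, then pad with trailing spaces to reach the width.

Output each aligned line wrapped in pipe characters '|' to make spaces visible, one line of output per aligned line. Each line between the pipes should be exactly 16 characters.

Line 1: ['in', 'magnetic', 'book'] (min_width=16, slack=0)
Line 2: ['we', 'keyboard'] (min_width=11, slack=5)
Line 3: ['python', 'metal'] (min_width=12, slack=4)
Line 4: ['page', 'purple'] (min_width=11, slack=5)
Line 5: ['sweet', 'clean'] (min_width=11, slack=5)
Line 6: ['address', 'coffee'] (min_width=14, slack=2)
Line 7: ['old', 'problem'] (min_width=11, slack=5)
Line 8: ['purple'] (min_width=6, slack=10)

Answer: |in magnetic book|
|we keyboard     |
|python metal    |
|page purple     |
|sweet clean     |
|address coffee  |
|old problem     |
|purple          |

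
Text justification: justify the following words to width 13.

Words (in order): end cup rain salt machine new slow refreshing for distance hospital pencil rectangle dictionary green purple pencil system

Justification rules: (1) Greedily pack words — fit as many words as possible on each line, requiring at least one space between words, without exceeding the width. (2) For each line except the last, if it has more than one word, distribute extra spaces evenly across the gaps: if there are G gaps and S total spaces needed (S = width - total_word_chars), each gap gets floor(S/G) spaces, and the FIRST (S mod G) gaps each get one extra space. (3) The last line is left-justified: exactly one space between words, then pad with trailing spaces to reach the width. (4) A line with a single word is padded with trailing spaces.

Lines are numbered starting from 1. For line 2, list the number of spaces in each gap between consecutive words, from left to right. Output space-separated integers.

Line 1: ['end', 'cup', 'rain'] (min_width=12, slack=1)
Line 2: ['salt', 'machine'] (min_width=12, slack=1)
Line 3: ['new', 'slow'] (min_width=8, slack=5)
Line 4: ['refreshing'] (min_width=10, slack=3)
Line 5: ['for', 'distance'] (min_width=12, slack=1)
Line 6: ['hospital'] (min_width=8, slack=5)
Line 7: ['pencil'] (min_width=6, slack=7)
Line 8: ['rectangle'] (min_width=9, slack=4)
Line 9: ['dictionary'] (min_width=10, slack=3)
Line 10: ['green', 'purple'] (min_width=12, slack=1)
Line 11: ['pencil', 'system'] (min_width=13, slack=0)

Answer: 2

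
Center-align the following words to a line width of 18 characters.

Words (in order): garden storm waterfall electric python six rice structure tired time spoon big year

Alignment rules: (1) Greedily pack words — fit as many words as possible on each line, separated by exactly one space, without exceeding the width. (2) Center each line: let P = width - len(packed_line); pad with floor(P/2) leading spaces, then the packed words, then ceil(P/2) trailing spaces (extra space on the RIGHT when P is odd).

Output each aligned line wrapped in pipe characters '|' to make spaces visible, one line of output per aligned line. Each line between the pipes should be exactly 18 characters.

Answer: |   garden storm   |
|waterfall electric|
| python six rice  |
| structure tired  |
|  time spoon big  |
|       year       |

Derivation:
Line 1: ['garden', 'storm'] (min_width=12, slack=6)
Line 2: ['waterfall', 'electric'] (min_width=18, slack=0)
Line 3: ['python', 'six', 'rice'] (min_width=15, slack=3)
Line 4: ['structure', 'tired'] (min_width=15, slack=3)
Line 5: ['time', 'spoon', 'big'] (min_width=14, slack=4)
Line 6: ['year'] (min_width=4, slack=14)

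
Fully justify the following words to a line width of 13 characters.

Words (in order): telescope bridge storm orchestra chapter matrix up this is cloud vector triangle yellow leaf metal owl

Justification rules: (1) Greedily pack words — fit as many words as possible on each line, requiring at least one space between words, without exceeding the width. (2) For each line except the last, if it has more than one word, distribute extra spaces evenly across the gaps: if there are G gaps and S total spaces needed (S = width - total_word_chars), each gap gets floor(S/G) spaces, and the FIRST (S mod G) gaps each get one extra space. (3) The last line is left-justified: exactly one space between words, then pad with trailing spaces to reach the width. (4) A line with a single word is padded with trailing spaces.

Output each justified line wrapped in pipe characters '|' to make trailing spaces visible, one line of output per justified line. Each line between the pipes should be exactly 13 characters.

Answer: |telescope    |
|bridge  storm|
|orchestra    |
|chapter      |
|matrix     up|
|this is cloud|
|vector       |
|triangle     |
|yellow   leaf|
|metal owl    |

Derivation:
Line 1: ['telescope'] (min_width=9, slack=4)
Line 2: ['bridge', 'storm'] (min_width=12, slack=1)
Line 3: ['orchestra'] (min_width=9, slack=4)
Line 4: ['chapter'] (min_width=7, slack=6)
Line 5: ['matrix', 'up'] (min_width=9, slack=4)
Line 6: ['this', 'is', 'cloud'] (min_width=13, slack=0)
Line 7: ['vector'] (min_width=6, slack=7)
Line 8: ['triangle'] (min_width=8, slack=5)
Line 9: ['yellow', 'leaf'] (min_width=11, slack=2)
Line 10: ['metal', 'owl'] (min_width=9, slack=4)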